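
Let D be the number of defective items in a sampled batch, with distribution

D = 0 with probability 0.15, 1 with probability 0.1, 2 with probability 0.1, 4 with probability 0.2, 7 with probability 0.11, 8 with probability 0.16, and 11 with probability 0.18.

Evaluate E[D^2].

41.11

E[D^2] = Σ d^2·P(D=d)
 = 0·0.15 + 1·0.1 + 4·0.1 + 16·0.2 + 49·0.11 + 64·0.16 + 121·0.18
 = 0 + 0.1 + 0.4 + 3.2 + 5.39 + 10.24 + 21.78
 = 41.11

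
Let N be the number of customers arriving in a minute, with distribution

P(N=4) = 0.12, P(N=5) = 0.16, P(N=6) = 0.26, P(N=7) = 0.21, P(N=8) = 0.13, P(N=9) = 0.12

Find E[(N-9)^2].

E[(N-9)^2] = Σ (n-9)^2·P(N=n)
 = 25·0.12 + 16·0.16 + 9·0.26 + 4·0.21 + 1·0.13 + 0·0.12
 = 3 + 2.56 + 2.34 + 0.84 + 0.13 + 0
 = 8.87

8.87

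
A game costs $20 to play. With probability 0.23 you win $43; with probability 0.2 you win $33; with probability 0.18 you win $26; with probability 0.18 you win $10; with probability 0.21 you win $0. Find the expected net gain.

2.97

E[payout] = 43·0.23 + 33·0.2 + 26·0.18 + 10·0.18 + 0·0.21
 = 9.89 + 6.6 + 4.68 + 1.8 + 0
 = 22.97
Net = 22.97 - 20 = 2.97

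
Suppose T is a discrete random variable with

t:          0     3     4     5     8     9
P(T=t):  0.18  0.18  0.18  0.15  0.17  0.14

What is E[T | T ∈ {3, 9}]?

P(T ∈ {3, 9}) = 0.18 + 0.14 = 0.32.
E[T | T ∈ {3, 9}] = [3·0.18 + 9·0.14] / 0.32
 = 1.8 / 0.32
 = 45/8

5.625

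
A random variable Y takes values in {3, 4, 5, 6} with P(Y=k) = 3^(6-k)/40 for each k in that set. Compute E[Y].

E[Y] = Σ y·P(Y=y)
 = 3·27/40 + 4·9/40 + 5·3/40 + 6·1/40
 = 81/40 + 9/10 + 3/8 + 3/20
 = 69/20

3.45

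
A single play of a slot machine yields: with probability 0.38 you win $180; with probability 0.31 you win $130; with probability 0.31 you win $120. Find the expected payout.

E[payout] = 180·0.38 + 130·0.31 + 120·0.31
 = 68.4 + 40.3 + 37.2
 = 145.9

145.9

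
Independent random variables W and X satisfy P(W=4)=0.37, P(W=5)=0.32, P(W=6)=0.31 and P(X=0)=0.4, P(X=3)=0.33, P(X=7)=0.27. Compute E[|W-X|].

3.1724

E[|W-X|] = Σ_w Σ_x |w-x| · P(W=w)P(X=x)
 = 4·0.148 + 1·0.1221 + 3·0.0999 + 5·0.128 + 2·0.1056 + 2·0.0864 + 6·0.124 + 3·0.1023 + 1·0.0837
 = 0.592 + 0.1221 + 0.2997 + 0.64 + 0.2112 + 0.1728 + 0.744 + 0.3069 + 0.0837
 = 3.1724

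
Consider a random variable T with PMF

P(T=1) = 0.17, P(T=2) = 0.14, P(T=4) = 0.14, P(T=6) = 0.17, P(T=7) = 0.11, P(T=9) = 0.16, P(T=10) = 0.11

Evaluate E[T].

E[T] = Σ t·P(T=t)
 = 1·0.17 + 2·0.14 + 4·0.14 + 6·0.17 + 7·0.11 + 9·0.16 + 10·0.11
 = 0.17 + 0.28 + 0.56 + 1.02 + 0.77 + 1.44 + 1.1
 = 5.34

5.34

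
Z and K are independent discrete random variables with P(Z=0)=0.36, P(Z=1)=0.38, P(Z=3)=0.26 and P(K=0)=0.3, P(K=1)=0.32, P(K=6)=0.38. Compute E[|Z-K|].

2.4688

E[|Z-K|] = Σ_z Σ_k |z-k| · P(Z=z)P(K=k)
 = 0·0.108 + 1·0.1152 + 6·0.1368 + 1·0.114 + 0·0.1216 + 5·0.1444 + 3·0.078 + 2·0.0832 + 3·0.0988
 = 0 + 0.1152 + 0.8208 + 0.114 + 0 + 0.722 + 0.234 + 0.1664 + 0.2964
 = 2.4688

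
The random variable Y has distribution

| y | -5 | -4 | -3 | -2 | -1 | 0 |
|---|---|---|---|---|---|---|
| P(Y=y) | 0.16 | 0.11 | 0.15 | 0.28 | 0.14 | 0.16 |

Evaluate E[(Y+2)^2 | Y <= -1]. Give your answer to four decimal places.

2.5833

P(Y <= -1) = 0.16 + 0.11 + 0.15 + 0.28 + 0.14 = 0.84.
E[(Y+2)^2 | Y <= -1] = [9·0.16 + 4·0.11 + 1·0.15 + 0·0.28 + 1·0.14] / 0.84
 = 2.17 / 0.84
 = 31/12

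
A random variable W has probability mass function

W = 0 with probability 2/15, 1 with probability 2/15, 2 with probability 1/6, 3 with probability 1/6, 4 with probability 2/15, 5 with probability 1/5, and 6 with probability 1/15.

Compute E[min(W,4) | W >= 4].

P(W >= 4) = 2/15 + 1/5 + 1/15 = 2/5.
E[min(W,4) | W >= 4] = [4·2/15 + 4·1/5 + 4·1/15] / (2/5)
 = 8/5 / (2/5)
 = 4

4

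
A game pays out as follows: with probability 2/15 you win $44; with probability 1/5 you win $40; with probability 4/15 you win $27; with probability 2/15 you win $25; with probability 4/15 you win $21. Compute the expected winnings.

30

E[payout] = 44·2/15 + 40·1/5 + 27·4/15 + 25·2/15 + 21·4/15
 = 88/15 + 8 + 36/5 + 10/3 + 28/5
 = 30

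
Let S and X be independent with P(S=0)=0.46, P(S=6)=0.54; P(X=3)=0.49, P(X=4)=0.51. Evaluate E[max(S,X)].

E[max(S,X)] = Σ_s Σ_x max(s,x) · P(S=s)P(X=x)
 = 3·0.2254 + 4·0.2346 + 6·0.2646 + 6·0.2754
 = 0.6762 + 0.9384 + 1.5876 + 1.6524
 = 4.8546

4.8546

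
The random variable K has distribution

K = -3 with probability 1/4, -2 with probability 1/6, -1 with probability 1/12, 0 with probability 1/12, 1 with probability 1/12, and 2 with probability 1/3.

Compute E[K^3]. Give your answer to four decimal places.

-5.4167

E[K^3] = Σ k^3·P(K=k)
 = (-27)·1/4 + (-8)·1/6 + (-1)·1/12 + 0·1/12 + 1·1/12 + 8·1/3
 = (-27/4) + (-4/3) + (-1/12) + 0 + 1/12 + 8/3
 = -65/12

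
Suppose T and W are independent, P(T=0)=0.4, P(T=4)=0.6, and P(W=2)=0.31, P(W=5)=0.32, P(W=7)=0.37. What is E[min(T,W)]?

E[min(T,W)] = Σ_t Σ_w min(t,w) · P(T=t)P(W=w)
 = 0·0.124 + 0·0.128 + 0·0.148 + 2·0.186 + 4·0.192 + 4·0.222
 = 0 + 0 + 0 + 0.372 + 0.768 + 0.888
 = 2.028

2.028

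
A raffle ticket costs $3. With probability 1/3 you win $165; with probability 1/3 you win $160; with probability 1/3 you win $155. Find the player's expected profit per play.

157

E[payout] = 165·1/3 + 160·1/3 + 155·1/3
 = 55 + 160/3 + 155/3
 = 160
Net = 160 - 3 = 157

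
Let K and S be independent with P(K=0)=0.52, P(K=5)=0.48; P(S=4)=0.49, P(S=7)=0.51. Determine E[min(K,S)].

E[min(K,S)] = Σ_k Σ_s min(k,s) · P(K=k)P(S=s)
 = 0·0.2548 + 0·0.2652 + 4·0.2352 + 5·0.2448
 = 0 + 0 + 0.9408 + 1.224
 = 2.1648

2.1648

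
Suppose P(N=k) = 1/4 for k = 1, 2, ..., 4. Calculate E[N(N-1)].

E[N(N-1)] = Σ n(n-1)·P(N=n)
 = 0·1/4 + 2·1/4 + 6·1/4 + 12·1/4
 = 0 + 1/2 + 3/2 + 3
 = 5

5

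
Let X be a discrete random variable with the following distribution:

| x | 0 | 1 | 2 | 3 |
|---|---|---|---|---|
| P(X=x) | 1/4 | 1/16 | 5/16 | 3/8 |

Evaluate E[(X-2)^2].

1.4375

E[(X-2)^2] = Σ (x-2)^2·P(X=x)
 = 4·1/4 + 1·1/16 + 0·5/16 + 1·3/8
 = 1 + 1/16 + 0 + 3/8
 = 23/16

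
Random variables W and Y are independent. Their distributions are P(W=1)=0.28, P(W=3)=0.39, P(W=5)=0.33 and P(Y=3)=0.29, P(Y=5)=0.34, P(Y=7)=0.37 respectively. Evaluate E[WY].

15.996

E[WY] = Σ_w Σ_y wy · P(W=w)P(Y=y)
 = 3·0.0812 + 5·0.0952 + 7·0.1036 + 9·0.1131 + 15·0.1326 + 21·0.1443 + 15·0.0957 + 25·0.1122 + 35·0.1221
 = 0.2436 + 0.476 + 0.7252 + 1.0179 + 1.989 + 3.0303 + 1.4355 + 2.805 + 4.2735
 = 15.996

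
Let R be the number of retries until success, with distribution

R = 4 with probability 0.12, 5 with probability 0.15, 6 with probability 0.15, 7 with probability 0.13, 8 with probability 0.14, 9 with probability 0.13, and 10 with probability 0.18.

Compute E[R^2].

54.93

E[R^2] = Σ r^2·P(R=r)
 = 16·0.12 + 25·0.15 + 36·0.15 + 49·0.13 + 64·0.14 + 81·0.13 + 100·0.18
 = 1.92 + 3.75 + 5.4 + 6.37 + 8.96 + 10.53 + 18
 = 54.93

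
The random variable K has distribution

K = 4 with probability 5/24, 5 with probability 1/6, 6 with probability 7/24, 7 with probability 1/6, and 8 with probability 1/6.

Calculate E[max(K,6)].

E[max(K,6)] = Σ max(k,6)·P(K=k)
 = 6·5/24 + 6·1/6 + 6·7/24 + 7·1/6 + 8·1/6
 = 5/4 + 1 + 7/4 + 7/6 + 4/3
 = 13/2

6.5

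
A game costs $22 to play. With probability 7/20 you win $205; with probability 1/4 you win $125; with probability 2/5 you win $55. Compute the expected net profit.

103

E[payout] = 205·7/20 + 125·1/4 + 55·2/5
 = 287/4 + 125/4 + 22
 = 125
Net = 125 - 22 = 103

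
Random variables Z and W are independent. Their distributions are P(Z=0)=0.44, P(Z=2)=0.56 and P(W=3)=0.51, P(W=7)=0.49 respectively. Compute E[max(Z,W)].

4.96

E[max(Z,W)] = Σ_z Σ_w max(z,w) · P(Z=z)P(W=w)
 = 3·0.2244 + 7·0.2156 + 3·0.2856 + 7·0.2744
 = 0.6732 + 1.5092 + 0.8568 + 1.9208
 = 4.96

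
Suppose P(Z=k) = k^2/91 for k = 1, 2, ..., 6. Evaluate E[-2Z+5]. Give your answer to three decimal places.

-4.692

E[-2Z+5] = Σ (-2z+5)·P(Z=z)
 = 3·1/91 + 1·4/91 + (-1)·9/91 + (-3)·16/91 + (-5)·25/91 + (-7)·36/91
 = 3/91 + 4/91 + (-9/91) + (-48/91) + (-125/91) + (-36/13)
 = -61/13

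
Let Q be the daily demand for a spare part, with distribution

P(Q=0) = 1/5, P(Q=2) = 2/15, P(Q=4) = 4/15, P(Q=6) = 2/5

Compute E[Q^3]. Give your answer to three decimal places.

104.533

E[Q^3] = Σ q^3·P(Q=q)
 = 0·1/5 + 8·2/15 + 64·4/15 + 216·2/5
 = 0 + 16/15 + 256/15 + 432/5
 = 1568/15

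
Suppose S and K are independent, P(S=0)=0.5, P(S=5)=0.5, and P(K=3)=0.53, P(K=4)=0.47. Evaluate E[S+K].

E[S+K] = Σ_s Σ_k (s+k) · P(S=s)P(K=k)
 = 3·0.265 + 4·0.235 + 8·0.265 + 9·0.235
 = 0.795 + 0.94 + 2.12 + 2.115
 = 5.97

5.97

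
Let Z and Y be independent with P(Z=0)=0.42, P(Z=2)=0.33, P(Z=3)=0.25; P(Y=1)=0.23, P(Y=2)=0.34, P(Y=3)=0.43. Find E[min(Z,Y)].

E[min(Z,Y)] = Σ_z Σ_y min(z,y) · P(Z=z)P(Y=y)
 = 0·0.0966 + 0·0.1428 + 0·0.1806 + 1·0.0759 + 2·0.1122 + 2·0.1419 + 1·0.0575 + 2·0.085 + 3·0.1075
 = 0 + 0 + 0 + 0.0759 + 0.2244 + 0.2838 + 0.0575 + 0.17 + 0.3225
 = 1.1341

1.1341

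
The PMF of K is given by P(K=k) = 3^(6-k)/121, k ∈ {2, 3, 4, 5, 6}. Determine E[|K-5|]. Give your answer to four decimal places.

E[|K-5|] = Σ |k-5|·P(K=k)
 = 3·81/121 + 2·27/121 + 1·9/121 + 0·3/121 + 1·1/121
 = 243/121 + 54/121 + 9/121 + 0 + 1/121
 = 307/121

2.5372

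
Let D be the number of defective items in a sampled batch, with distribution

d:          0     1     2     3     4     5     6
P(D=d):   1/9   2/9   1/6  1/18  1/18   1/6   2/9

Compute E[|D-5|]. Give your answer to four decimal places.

2.3333

E[|D-5|] = Σ |d-5|·P(D=d)
 = 5·1/9 + 4·2/9 + 3·1/6 + 2·1/18 + 1·1/18 + 0·1/6 + 1·2/9
 = 5/9 + 8/9 + 1/2 + 1/9 + 1/18 + 0 + 2/9
 = 7/3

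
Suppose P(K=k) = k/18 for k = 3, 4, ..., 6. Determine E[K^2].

E[K^2] = Σ k^2·P(K=k)
 = 9·1/6 + 16·2/9 + 25·5/18 + 36·1/3
 = 3/2 + 32/9 + 125/18 + 12
 = 24

24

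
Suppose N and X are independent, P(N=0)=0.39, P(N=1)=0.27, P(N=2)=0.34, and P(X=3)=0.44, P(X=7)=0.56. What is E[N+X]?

E[N+X] = Σ_n Σ_x (n+x) · P(N=n)P(X=x)
 = 3·0.1716 + 7·0.2184 + 4·0.1188 + 8·0.1512 + 5·0.1496 + 9·0.1904
 = 0.5148 + 1.5288 + 0.4752 + 1.2096 + 0.748 + 1.7136
 = 6.19

6.19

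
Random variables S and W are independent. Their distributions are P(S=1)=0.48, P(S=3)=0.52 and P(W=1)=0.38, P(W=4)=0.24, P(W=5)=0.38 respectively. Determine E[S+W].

5.28

E[S+W] = Σ_s Σ_w (s+w) · P(S=s)P(W=w)
 = 2·0.1824 + 5·0.1152 + 6·0.1824 + 4·0.1976 + 7·0.1248 + 8·0.1976
 = 0.3648 + 0.576 + 1.0944 + 0.7904 + 0.8736 + 1.5808
 = 5.28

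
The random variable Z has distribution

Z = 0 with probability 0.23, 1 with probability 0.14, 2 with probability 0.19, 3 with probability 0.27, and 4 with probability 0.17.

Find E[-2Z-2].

-6.02

E[-2Z-2] = Σ (-2z-2)·P(Z=z)
 = (-2)·0.23 + (-4)·0.14 + (-6)·0.19 + (-8)·0.27 + (-10)·0.17
 = (-0.46) + (-0.56) + (-1.14) + (-2.16) + (-1.7)
 = -6.02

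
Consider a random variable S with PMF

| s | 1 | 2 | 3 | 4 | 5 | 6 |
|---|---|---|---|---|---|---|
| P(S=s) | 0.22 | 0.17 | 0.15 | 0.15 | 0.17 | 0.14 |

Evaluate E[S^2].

E[S^2] = Σ s^2·P(S=s)
 = 1·0.22 + 4·0.17 + 9·0.15 + 16·0.15 + 25·0.17 + 36·0.14
 = 0.22 + 0.68 + 1.35 + 2.4 + 4.25 + 5.04
 = 13.94

13.94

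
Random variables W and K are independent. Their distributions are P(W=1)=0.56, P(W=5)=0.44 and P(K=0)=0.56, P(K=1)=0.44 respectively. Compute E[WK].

E[WK] = Σ_w Σ_k wk · P(W=w)P(K=k)
 = 0·0.3136 + 1·0.2464 + 0·0.2464 + 5·0.1936
 = 0 + 0.2464 + 0 + 0.968
 = 1.2144

1.2144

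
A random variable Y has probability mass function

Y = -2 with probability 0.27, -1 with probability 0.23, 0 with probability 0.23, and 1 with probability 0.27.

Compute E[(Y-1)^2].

3.58

E[(Y-1)^2] = Σ (y-1)^2·P(Y=y)
 = 9·0.27 + 4·0.23 + 1·0.23 + 0·0.27
 = 2.43 + 0.92 + 0.23 + 0
 = 3.58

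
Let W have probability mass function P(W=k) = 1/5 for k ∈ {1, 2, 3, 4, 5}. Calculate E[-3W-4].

E[-3W-4] = Σ (-3w-4)·P(W=w)
 = (-7)·1/5 + (-10)·1/5 + (-13)·1/5 + (-16)·1/5 + (-19)·1/5
 = (-7/5) + (-2) + (-13/5) + (-16/5) + (-19/5)
 = -13

-13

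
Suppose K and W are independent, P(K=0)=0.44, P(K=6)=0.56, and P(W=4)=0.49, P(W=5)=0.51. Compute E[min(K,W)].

2.5256

E[min(K,W)] = Σ_k Σ_w min(k,w) · P(K=k)P(W=w)
 = 0·0.2156 + 0·0.2244 + 4·0.2744 + 5·0.2856
 = 0 + 0 + 1.0976 + 1.428
 = 2.5256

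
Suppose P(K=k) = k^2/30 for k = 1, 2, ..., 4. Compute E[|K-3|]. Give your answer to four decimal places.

0.7333

E[|K-3|] = Σ |k-3|·P(K=k)
 = 2·1/30 + 1·2/15 + 0·3/10 + 1·8/15
 = 1/15 + 2/15 + 0 + 8/15
 = 11/15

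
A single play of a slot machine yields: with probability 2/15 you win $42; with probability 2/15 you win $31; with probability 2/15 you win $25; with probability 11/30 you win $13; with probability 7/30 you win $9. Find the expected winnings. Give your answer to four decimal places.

19.9333

E[payout] = 42·2/15 + 31·2/15 + 25·2/15 + 13·11/30 + 9·7/30
 = 28/5 + 62/15 + 10/3 + 143/30 + 21/10
 = 299/15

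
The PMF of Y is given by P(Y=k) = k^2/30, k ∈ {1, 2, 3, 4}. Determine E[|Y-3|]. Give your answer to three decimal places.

0.733

E[|Y-3|] = Σ |y-3|·P(Y=y)
 = 2·1/30 + 1·2/15 + 0·3/10 + 1·8/15
 = 1/15 + 2/15 + 0 + 8/15
 = 11/15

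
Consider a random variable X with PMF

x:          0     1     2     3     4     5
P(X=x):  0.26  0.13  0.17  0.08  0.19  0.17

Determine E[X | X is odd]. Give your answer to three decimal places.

P(X is odd) = 0.13 + 0.08 + 0.17 = 0.38.
E[X | X is odd] = [1·0.13 + 3·0.08 + 5·0.17] / 0.38
 = 1.22 / 0.38
 = 61/19

3.211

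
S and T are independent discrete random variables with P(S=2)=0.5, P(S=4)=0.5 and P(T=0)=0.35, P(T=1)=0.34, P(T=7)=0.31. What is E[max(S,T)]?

E[max(S,T)] = Σ_s Σ_t max(s,t) · P(S=s)P(T=t)
 = 2·0.175 + 2·0.17 + 7·0.155 + 4·0.175 + 4·0.17 + 7·0.155
 = 0.35 + 0.34 + 1.085 + 0.7 + 0.68 + 1.085
 = 4.24

4.24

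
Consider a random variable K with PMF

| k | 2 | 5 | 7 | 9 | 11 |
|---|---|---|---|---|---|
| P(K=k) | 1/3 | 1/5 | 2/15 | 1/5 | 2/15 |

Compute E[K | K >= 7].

P(K >= 7) = 2/15 + 1/5 + 2/15 = 7/15.
E[K | K >= 7] = [7·2/15 + 9·1/5 + 11·2/15] / (7/15)
 = 21/5 / (7/15)
 = 9

9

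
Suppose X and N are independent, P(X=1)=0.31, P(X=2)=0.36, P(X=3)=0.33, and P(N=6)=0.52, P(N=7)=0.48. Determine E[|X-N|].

4.46

E[|X-N|] = Σ_x Σ_n |x-n| · P(X=x)P(N=n)
 = 5·0.1612 + 6·0.1488 + 4·0.1872 + 5·0.1728 + 3·0.1716 + 4·0.1584
 = 0.806 + 0.8928 + 0.7488 + 0.864 + 0.5148 + 0.6336
 = 4.46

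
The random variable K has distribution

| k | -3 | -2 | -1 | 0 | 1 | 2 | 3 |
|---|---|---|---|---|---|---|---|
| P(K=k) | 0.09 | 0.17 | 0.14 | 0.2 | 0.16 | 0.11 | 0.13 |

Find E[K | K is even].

-0.25

P(K is even) = 0.17 + 0.2 + 0.11 = 0.48.
E[K | K is even] = [(-2)·0.17 + 0·0.2 + 2·0.11] / 0.48
 = -0.12 / 0.48
 = -1/4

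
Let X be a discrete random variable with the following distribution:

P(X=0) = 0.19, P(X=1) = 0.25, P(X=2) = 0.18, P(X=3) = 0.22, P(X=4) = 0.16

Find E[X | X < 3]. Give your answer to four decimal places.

0.9839

P(X < 3) = 0.19 + 0.25 + 0.18 = 0.62.
E[X | X < 3] = [0·0.19 + 1·0.25 + 2·0.18] / 0.62
 = 0.61 / 0.62
 = 61/62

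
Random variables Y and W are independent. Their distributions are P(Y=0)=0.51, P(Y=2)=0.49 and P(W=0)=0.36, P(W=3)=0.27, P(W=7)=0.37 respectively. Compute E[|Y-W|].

E[|Y-W|] = Σ_y Σ_w |y-w| · P(Y=y)P(W=w)
 = 0·0.1836 + 3·0.1377 + 7·0.1887 + 2·0.1764 + 1·0.1323 + 5·0.1813
 = 0 + 0.4131 + 1.3209 + 0.3528 + 0.1323 + 0.9065
 = 3.1256

3.1256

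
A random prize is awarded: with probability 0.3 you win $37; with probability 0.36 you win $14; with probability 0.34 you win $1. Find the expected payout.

16.48

E[payout] = 37·0.3 + 14·0.36 + 1·0.34
 = 11.1 + 5.04 + 0.34
 = 16.48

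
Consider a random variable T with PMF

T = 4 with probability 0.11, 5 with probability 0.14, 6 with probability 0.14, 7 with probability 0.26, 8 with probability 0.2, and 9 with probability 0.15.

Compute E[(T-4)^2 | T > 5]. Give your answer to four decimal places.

13.1333

P(T > 5) = 0.14 + 0.26 + 0.2 + 0.15 = 0.75.
E[(T-4)^2 | T > 5] = [4·0.14 + 9·0.26 + 16·0.2 + 25·0.15] / 0.75
 = 9.85 / 0.75
 = 197/15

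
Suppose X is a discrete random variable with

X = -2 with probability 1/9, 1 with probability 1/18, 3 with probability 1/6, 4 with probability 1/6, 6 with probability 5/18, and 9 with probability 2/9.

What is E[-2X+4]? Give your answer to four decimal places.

-5.3333

E[-2X+4] = Σ (-2x+4)·P(X=x)
 = 8·1/9 + 2·1/18 + (-2)·1/6 + (-4)·1/6 + (-8)·5/18 + (-14)·2/9
 = 8/9 + 1/9 + (-1/3) + (-2/3) + (-20/9) + (-28/9)
 = -16/3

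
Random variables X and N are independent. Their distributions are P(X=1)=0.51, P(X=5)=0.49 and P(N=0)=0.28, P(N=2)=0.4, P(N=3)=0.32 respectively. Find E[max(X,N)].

E[max(X,N)] = Σ_x Σ_n max(x,n) · P(X=x)P(N=n)
 = 1·0.1428 + 2·0.204 + 3·0.1632 + 5·0.1372 + 5·0.196 + 5·0.1568
 = 0.1428 + 0.408 + 0.4896 + 0.686 + 0.98 + 0.784
 = 3.4904

3.4904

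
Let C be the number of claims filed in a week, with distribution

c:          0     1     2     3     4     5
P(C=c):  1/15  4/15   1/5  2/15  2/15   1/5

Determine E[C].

2.6

E[C] = Σ c·P(C=c)
 = 0·1/15 + 1·4/15 + 2·1/5 + 3·2/15 + 4·2/15 + 5·1/5
 = 0 + 4/15 + 2/5 + 2/5 + 8/15 + 1
 = 13/5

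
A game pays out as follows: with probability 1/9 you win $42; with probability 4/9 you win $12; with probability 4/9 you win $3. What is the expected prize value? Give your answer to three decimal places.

11.333

E[payout] = 42·1/9 + 12·4/9 + 3·4/9
 = 14/3 + 16/3 + 4/3
 = 34/3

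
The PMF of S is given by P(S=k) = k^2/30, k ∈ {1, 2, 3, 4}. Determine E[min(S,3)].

E[min(S,3)] = Σ min(s,3)·P(S=s)
 = 1·1/30 + 2·2/15 + 3·3/10 + 3·8/15
 = 1/30 + 4/15 + 9/10 + 8/5
 = 14/5

2.8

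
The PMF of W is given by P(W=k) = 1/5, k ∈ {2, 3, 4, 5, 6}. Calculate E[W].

E[W] = Σ w·P(W=w)
 = 2·1/5 + 3·1/5 + 4·1/5 + 5·1/5 + 6·1/5
 = 2/5 + 3/5 + 4/5 + 1 + 6/5
 = 4

4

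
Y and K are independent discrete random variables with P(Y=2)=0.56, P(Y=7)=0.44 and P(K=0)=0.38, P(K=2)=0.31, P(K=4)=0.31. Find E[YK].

7.812

E[YK] = Σ_y Σ_k yk · P(Y=y)P(K=k)
 = 0·0.2128 + 4·0.1736 + 8·0.1736 + 0·0.1672 + 14·0.1364 + 28·0.1364
 = 0 + 0.6944 + 1.3888 + 0 + 1.9096 + 3.8192
 = 7.812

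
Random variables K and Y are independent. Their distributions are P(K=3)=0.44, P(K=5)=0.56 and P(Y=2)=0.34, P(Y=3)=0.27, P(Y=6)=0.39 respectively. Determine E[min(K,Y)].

3.0968

E[min(K,Y)] = Σ_k Σ_y min(k,y) · P(K=k)P(Y=y)
 = 2·0.1496 + 3·0.1188 + 3·0.1716 + 2·0.1904 + 3·0.1512 + 5·0.2184
 = 0.2992 + 0.3564 + 0.5148 + 0.3808 + 0.4536 + 1.092
 = 3.0968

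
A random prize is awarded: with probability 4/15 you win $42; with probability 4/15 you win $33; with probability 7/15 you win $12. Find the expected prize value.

E[payout] = 42·4/15 + 33·4/15 + 12·7/15
 = 56/5 + 44/5 + 28/5
 = 128/5

25.6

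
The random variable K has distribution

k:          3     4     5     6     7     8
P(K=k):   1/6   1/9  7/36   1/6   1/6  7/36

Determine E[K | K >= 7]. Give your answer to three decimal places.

7.538

P(K >= 7) = 1/6 + 7/36 = 13/36.
E[K | K >= 7] = [7·1/6 + 8·7/36] / (13/36)
 = 49/18 / (13/36)
 = 98/13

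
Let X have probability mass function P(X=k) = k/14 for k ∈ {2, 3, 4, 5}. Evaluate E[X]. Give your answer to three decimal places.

E[X] = Σ x·P(X=x)
 = 2·1/7 + 3·3/14 + 4·2/7 + 5·5/14
 = 2/7 + 9/14 + 8/7 + 25/14
 = 27/7

3.857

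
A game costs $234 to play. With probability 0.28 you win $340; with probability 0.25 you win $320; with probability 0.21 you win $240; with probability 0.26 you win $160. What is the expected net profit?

E[payout] = 340·0.28 + 320·0.25 + 240·0.21 + 160·0.26
 = 95.2 + 80 + 50.4 + 41.6
 = 267.2
Net = 267.2 - 234 = 33.2

33.2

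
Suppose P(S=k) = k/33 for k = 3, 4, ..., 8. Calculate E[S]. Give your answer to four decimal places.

6.0303

E[S] = Σ s·P(S=s)
 = 3·1/11 + 4·4/33 + 5·5/33 + 6·2/11 + 7·7/33 + 8·8/33
 = 3/11 + 16/33 + 25/33 + 12/11 + 49/33 + 64/33
 = 199/33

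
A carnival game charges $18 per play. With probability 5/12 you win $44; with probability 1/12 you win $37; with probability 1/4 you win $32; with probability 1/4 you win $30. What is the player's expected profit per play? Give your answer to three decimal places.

18.917

E[payout] = 44·5/12 + 37·1/12 + 32·1/4 + 30·1/4
 = 55/3 + 37/12 + 8 + 15/2
 = 443/12
Net = 443/12 - 18 = 227/12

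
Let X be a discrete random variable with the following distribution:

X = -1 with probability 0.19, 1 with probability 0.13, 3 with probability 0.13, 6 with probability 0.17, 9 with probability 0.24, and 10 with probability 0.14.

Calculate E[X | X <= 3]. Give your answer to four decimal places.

P(X <= 3) = 0.19 + 0.13 + 0.13 = 0.45.
E[X | X <= 3] = [(-1)·0.19 + 1·0.13 + 3·0.13] / 0.45
 = 0.33 / 0.45
 = 11/15

0.7333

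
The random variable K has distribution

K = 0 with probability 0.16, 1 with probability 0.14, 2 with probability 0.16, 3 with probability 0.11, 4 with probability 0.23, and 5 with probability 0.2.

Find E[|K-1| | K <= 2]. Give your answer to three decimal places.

0.696

P(K <= 2) = 0.16 + 0.14 + 0.16 = 0.46.
E[|K-1| | K <= 2] = [1·0.16 + 0·0.14 + 1·0.16] / 0.46
 = 0.32 / 0.46
 = 16/23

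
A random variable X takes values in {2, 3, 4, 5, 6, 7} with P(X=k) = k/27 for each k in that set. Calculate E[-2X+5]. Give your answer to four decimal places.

E[-2X+5] = Σ (-2x+5)·P(X=x)
 = 1·2/27 + (-1)·1/9 + (-3)·4/27 + (-5)·5/27 + (-7)·2/9 + (-9)·7/27
 = 2/27 + (-1/9) + (-4/9) + (-25/27) + (-14/9) + (-7/3)
 = -143/27

-5.2963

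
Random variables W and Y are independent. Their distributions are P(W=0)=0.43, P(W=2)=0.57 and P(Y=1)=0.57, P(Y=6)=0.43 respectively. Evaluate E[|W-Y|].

E[|W-Y|] = Σ_w Σ_y |w-y| · P(W=w)P(Y=y)
 = 1·0.2451 + 6·0.1849 + 1·0.3249 + 4·0.2451
 = 0.2451 + 1.1094 + 0.3249 + 0.9804
 = 2.6598

2.6598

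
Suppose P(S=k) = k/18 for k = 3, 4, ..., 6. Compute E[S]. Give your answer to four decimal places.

4.7778

E[S] = Σ s·P(S=s)
 = 3·1/6 + 4·2/9 + 5·5/18 + 6·1/3
 = 1/2 + 8/9 + 25/18 + 2
 = 43/9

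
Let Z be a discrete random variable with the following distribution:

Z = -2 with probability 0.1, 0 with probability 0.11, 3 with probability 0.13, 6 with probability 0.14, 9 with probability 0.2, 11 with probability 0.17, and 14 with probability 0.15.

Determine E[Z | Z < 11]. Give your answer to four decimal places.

4.1618

P(Z < 11) = 0.1 + 0.11 + 0.13 + 0.14 + 0.2 = 0.68.
E[Z | Z < 11] = [(-2)·0.1 + 0·0.11 + 3·0.13 + 6·0.14 + 9·0.2] / 0.68
 = 2.83 / 0.68
 = 283/68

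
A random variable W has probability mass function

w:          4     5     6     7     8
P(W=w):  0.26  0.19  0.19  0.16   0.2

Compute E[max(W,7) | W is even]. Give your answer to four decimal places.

7.3077

P(W is even) = 0.26 + 0.19 + 0.2 = 0.65.
E[max(W,7) | W is even] = [7·0.26 + 7·0.19 + 8·0.2] / 0.65
 = 4.75 / 0.65
 = 95/13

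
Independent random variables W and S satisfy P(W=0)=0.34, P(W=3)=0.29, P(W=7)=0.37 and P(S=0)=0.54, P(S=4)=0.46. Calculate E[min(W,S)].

1.081

E[min(W,S)] = Σ_w Σ_s min(w,s) · P(W=w)P(S=s)
 = 0·0.1836 + 0·0.1564 + 0·0.1566 + 3·0.1334 + 0·0.1998 + 4·0.1702
 = 0 + 0 + 0 + 0.4002 + 0 + 0.6808
 = 1.081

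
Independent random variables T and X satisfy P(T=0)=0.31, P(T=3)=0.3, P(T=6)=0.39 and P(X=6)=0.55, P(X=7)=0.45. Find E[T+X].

E[T+X] = Σ_t Σ_x (t+x) · P(T=t)P(X=x)
 = 6·0.1705 + 7·0.1395 + 9·0.165 + 10·0.135 + 12·0.2145 + 13·0.1755
 = 1.023 + 0.9765 + 1.485 + 1.35 + 2.574 + 2.2815
 = 9.69

9.69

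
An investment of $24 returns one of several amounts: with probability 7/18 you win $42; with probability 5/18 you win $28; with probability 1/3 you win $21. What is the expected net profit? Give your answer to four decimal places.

7.1111

E[payout] = 42·7/18 + 28·5/18 + 21·1/3
 = 49/3 + 70/9 + 7
 = 280/9
Net = 280/9 - 24 = 64/9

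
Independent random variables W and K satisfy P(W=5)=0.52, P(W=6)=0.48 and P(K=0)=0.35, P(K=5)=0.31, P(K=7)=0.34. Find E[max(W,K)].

5.9968

E[max(W,K)] = Σ_w Σ_k max(w,k) · P(W=w)P(K=k)
 = 5·0.182 + 5·0.1612 + 7·0.1768 + 6·0.168 + 6·0.1488 + 7·0.1632
 = 0.91 + 0.806 + 1.2376 + 1.008 + 0.8928 + 1.1424
 = 5.9968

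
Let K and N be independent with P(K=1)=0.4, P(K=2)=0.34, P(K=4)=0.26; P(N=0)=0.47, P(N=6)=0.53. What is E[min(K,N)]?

1.1236

E[min(K,N)] = Σ_k Σ_n min(k,n) · P(K=k)P(N=n)
 = 0·0.188 + 1·0.212 + 0·0.1598 + 2·0.1802 + 0·0.1222 + 4·0.1378
 = 0 + 0.212 + 0 + 0.3604 + 0 + 0.5512
 = 1.1236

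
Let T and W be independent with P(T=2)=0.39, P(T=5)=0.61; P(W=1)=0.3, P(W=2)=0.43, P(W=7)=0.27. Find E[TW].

E[TW] = Σ_t Σ_w tw · P(T=t)P(W=w)
 = 2·0.117 + 4·0.1677 + 14·0.1053 + 5·0.183 + 10·0.2623 + 35·0.1647
 = 0.234 + 0.6708 + 1.4742 + 0.915 + 2.623 + 5.7645
 = 11.6815

11.6815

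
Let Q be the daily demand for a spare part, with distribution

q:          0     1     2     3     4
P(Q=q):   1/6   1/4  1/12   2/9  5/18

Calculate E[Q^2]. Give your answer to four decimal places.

E[Q^2] = Σ q^2·P(Q=q)
 = 0·1/6 + 1·1/4 + 4·1/12 + 9·2/9 + 16·5/18
 = 0 + 1/4 + 1/3 + 2 + 40/9
 = 253/36

7.0278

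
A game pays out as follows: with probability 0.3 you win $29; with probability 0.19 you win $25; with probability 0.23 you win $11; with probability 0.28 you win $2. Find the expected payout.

16.54

E[payout] = 29·0.3 + 25·0.19 + 11·0.23 + 2·0.28
 = 8.7 + 4.75 + 2.53 + 0.56
 = 16.54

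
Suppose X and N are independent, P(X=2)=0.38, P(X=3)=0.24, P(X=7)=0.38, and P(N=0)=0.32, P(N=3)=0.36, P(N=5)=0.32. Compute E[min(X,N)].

E[min(X,N)] = Σ_x Σ_n min(x,n) · P(X=x)P(N=n)
 = 0·0.1216 + 2·0.1368 + 2·0.1216 + 0·0.0768 + 3·0.0864 + 3·0.0768 + 0·0.1216 + 3·0.1368 + 5·0.1216
 = 0 + 0.2736 + 0.2432 + 0 + 0.2592 + 0.2304 + 0 + 0.4104 + 0.608
 = 2.0248

2.0248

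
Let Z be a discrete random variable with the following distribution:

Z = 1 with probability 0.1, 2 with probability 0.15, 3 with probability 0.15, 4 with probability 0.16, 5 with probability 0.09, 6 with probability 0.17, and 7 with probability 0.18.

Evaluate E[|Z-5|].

E[|Z-5|] = Σ |z-5|·P(Z=z)
 = 4·0.1 + 3·0.15 + 2·0.15 + 1·0.16 + 0·0.09 + 1·0.17 + 2·0.18
 = 0.4 + 0.45 + 0.3 + 0.16 + 0 + 0.17 + 0.36
 = 1.84

1.84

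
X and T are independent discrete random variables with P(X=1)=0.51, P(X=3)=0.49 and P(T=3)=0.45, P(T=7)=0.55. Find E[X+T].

E[X+T] = Σ_x Σ_t (x+t) · P(X=x)P(T=t)
 = 4·0.2295 + 8·0.2805 + 6·0.2205 + 10·0.2695
 = 0.918 + 2.244 + 1.323 + 2.695
 = 7.18

7.18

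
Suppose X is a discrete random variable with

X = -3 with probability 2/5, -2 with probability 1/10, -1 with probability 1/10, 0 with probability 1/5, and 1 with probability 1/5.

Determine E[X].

E[X] = Σ x·P(X=x)
 = (-3)·2/5 + (-2)·1/10 + (-1)·1/10 + 0·1/5 + 1·1/5
 = (-6/5) + (-1/5) + (-1/10) + 0 + 1/5
 = -13/10

-1.3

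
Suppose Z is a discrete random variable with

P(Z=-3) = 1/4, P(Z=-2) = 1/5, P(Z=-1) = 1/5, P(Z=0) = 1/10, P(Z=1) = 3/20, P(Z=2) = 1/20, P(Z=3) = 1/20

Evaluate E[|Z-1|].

2.25

E[|Z-1|] = Σ |z-1|·P(Z=z)
 = 4·1/4 + 3·1/5 + 2·1/5 + 1·1/10 + 0·3/20 + 1·1/20 + 2·1/20
 = 1 + 3/5 + 2/5 + 1/10 + 0 + 1/20 + 1/10
 = 9/4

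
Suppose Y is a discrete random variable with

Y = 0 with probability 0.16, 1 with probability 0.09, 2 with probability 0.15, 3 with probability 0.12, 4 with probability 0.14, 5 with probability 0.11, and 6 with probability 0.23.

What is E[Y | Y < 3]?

P(Y < 3) = 0.16 + 0.09 + 0.15 = 0.4.
E[Y | Y < 3] = [0·0.16 + 1·0.09 + 2·0.15] / 0.4
 = 0.39 / 0.4
 = 39/40

0.975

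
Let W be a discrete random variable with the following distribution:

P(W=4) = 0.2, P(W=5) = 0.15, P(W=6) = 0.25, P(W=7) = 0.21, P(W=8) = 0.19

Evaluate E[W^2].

38.4

E[W^2] = Σ w^2·P(W=w)
 = 16·0.2 + 25·0.15 + 36·0.25 + 49·0.21 + 64·0.19
 = 3.2 + 3.75 + 9 + 10.29 + 12.16
 = 38.4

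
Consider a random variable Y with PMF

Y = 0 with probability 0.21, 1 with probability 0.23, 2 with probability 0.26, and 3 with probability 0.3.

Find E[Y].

E[Y] = Σ y·P(Y=y)
 = 0·0.21 + 1·0.23 + 2·0.26 + 3·0.3
 = 0 + 0.23 + 0.52 + 0.9
 = 1.65

1.65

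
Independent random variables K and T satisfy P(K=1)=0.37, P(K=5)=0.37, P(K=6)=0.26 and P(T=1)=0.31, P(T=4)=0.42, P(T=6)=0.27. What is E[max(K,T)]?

E[max(K,T)] = Σ_k Σ_t max(k,t) · P(K=k)P(T=t)
 = 1·0.1147 + 4·0.1554 + 6·0.0999 + 5·0.1147 + 5·0.1554 + 6·0.0999 + 6·0.0806 + 6·0.1092 + 6·0.0702
 = 0.1147 + 0.6216 + 0.5994 + 0.5735 + 0.777 + 0.5994 + 0.4836 + 0.6552 + 0.4212
 = 4.8456

4.8456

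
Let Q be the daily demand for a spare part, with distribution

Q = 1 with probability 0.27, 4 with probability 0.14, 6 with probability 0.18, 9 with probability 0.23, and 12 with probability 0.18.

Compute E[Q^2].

53.54

E[Q^2] = Σ q^2·P(Q=q)
 = 1·0.27 + 16·0.14 + 36·0.18 + 81·0.23 + 144·0.18
 = 0.27 + 2.24 + 6.48 + 18.63 + 25.92
 = 53.54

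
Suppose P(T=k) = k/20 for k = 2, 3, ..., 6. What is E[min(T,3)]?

E[min(T,3)] = Σ min(t,3)·P(T=t)
 = 2·1/10 + 3·3/20 + 3·1/5 + 3·1/4 + 3·3/10
 = 1/5 + 9/20 + 3/5 + 3/4 + 9/10
 = 29/10

2.9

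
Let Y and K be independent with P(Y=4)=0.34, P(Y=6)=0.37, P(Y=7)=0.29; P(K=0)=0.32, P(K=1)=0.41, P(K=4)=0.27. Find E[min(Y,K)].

1.49

E[min(Y,K)] = Σ_y Σ_k min(y,k) · P(Y=y)P(K=k)
 = 0·0.1088 + 1·0.1394 + 4·0.0918 + 0·0.1184 + 1·0.1517 + 4·0.0999 + 0·0.0928 + 1·0.1189 + 4·0.0783
 = 0 + 0.1394 + 0.3672 + 0 + 0.1517 + 0.3996 + 0 + 0.1189 + 0.3132
 = 1.49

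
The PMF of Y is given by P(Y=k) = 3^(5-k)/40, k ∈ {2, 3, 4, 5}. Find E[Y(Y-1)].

4.1

E[Y(Y-1)] = Σ y(y-1)·P(Y=y)
 = 2·27/40 + 6·9/40 + 12·3/40 + 20·1/40
 = 27/20 + 27/20 + 9/10 + 1/2
 = 41/10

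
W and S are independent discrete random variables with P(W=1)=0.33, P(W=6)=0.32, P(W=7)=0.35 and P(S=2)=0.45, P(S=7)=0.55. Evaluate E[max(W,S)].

E[max(W,S)] = Σ_w Σ_s max(w,s) · P(W=w)P(S=s)
 = 2·0.1485 + 7·0.1815 + 6·0.144 + 7·0.176 + 7·0.1575 + 7·0.1925
 = 0.297 + 1.2705 + 0.864 + 1.232 + 1.1025 + 1.3475
 = 6.1135

6.1135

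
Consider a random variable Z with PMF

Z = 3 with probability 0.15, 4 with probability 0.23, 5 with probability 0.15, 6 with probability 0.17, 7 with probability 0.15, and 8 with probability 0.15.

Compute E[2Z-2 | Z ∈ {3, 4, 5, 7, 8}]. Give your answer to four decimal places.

P(Z ∈ {3, 4, 5, 7, 8}) = 0.15 + 0.23 + 0.15 + 0.15 + 0.15 = 0.83.
E[2Z-2 | Z ∈ {3, 4, 5, 7, 8}] = [4·0.15 + 6·0.23 + 8·0.15 + 12·0.15 + 14·0.15] / 0.83
 = 7.08 / 0.83
 = 708/83

8.5301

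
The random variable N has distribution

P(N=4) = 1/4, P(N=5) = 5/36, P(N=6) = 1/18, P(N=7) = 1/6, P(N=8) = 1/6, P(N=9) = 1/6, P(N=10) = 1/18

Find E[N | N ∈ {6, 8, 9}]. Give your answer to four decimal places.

8.1429

P(N ∈ {6, 8, 9}) = 1/18 + 1/6 + 1/6 = 7/18.
E[N | N ∈ {6, 8, 9}] = [6·1/18 + 8·1/6 + 9·1/6] / (7/18)
 = 19/6 / (7/18)
 = 57/7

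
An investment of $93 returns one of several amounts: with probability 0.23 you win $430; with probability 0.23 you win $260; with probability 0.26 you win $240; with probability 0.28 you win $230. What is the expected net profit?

E[payout] = 430·0.23 + 260·0.23 + 240·0.26 + 230·0.28
 = 98.9 + 59.8 + 62.4 + 64.4
 = 285.5
Net = 285.5 - 93 = 192.5

192.5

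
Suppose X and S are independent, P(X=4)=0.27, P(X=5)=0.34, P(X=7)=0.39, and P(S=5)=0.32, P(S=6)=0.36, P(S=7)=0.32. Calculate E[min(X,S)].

5.12

E[min(X,S)] = Σ_x Σ_s min(x,s) · P(X=x)P(S=s)
 = 4·0.0864 + 4·0.0972 + 4·0.0864 + 5·0.1088 + 5·0.1224 + 5·0.1088 + 5·0.1248 + 6·0.1404 + 7·0.1248
 = 0.3456 + 0.3888 + 0.3456 + 0.544 + 0.612 + 0.544 + 0.624 + 0.8424 + 0.8736
 = 5.12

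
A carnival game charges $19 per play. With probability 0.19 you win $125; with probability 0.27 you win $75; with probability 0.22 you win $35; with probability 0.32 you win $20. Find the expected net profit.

39.1

E[payout] = 125·0.19 + 75·0.27 + 35·0.22 + 20·0.32
 = 23.75 + 20.25 + 7.7 + 6.4
 = 58.1
Net = 58.1 - 19 = 39.1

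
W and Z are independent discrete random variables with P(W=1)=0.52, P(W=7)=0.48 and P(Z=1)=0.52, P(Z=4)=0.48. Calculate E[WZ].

9.4672

E[WZ] = Σ_w Σ_z wz · P(W=w)P(Z=z)
 = 1·0.2704 + 4·0.2496 + 7·0.2496 + 28·0.2304
 = 0.2704 + 0.9984 + 1.7472 + 6.4512
 = 9.4672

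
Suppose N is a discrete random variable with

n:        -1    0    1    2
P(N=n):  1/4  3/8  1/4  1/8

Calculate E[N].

E[N] = Σ n·P(N=n)
 = (-1)·1/4 + 0·3/8 + 1·1/4 + 2·1/8
 = (-1/4) + 0 + 1/4 + 1/4
 = 1/4

0.25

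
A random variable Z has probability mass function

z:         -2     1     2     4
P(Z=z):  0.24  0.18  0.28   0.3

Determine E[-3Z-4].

-8.38

E[-3Z-4] = Σ (-3z-4)·P(Z=z)
 = 2·0.24 + (-7)·0.18 + (-10)·0.28 + (-16)·0.3
 = 0.48 + (-1.26) + (-2.8) + (-4.8)
 = -8.38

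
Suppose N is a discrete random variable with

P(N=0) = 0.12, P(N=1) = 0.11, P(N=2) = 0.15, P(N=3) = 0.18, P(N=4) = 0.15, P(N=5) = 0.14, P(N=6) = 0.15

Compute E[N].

3.15

E[N] = Σ n·P(N=n)
 = 0·0.12 + 1·0.11 + 2·0.15 + 3·0.18 + 4·0.15 + 5·0.14 + 6·0.15
 = 0 + 0.11 + 0.3 + 0.54 + 0.6 + 0.7 + 0.9
 = 3.15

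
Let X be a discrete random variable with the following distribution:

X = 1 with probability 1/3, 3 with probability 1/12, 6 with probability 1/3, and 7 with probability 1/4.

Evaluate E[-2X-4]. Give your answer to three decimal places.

-12.667

E[-2X-4] = Σ (-2x-4)·P(X=x)
 = (-6)·1/3 + (-10)·1/12 + (-16)·1/3 + (-18)·1/4
 = (-2) + (-5/6) + (-16/3) + (-9/2)
 = -38/3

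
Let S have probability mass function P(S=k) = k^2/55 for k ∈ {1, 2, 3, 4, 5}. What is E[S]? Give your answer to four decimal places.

E[S] = Σ s·P(S=s)
 = 1·1/55 + 2·4/55 + 3·9/55 + 4·16/55 + 5·5/11
 = 1/55 + 8/55 + 27/55 + 64/55 + 25/11
 = 45/11

4.0909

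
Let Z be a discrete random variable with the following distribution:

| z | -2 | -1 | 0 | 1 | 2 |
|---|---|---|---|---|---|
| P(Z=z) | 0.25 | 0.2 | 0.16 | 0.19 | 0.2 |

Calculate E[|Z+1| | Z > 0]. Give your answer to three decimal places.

2.513

P(Z > 0) = 0.19 + 0.2 = 0.39.
E[|Z+1| | Z > 0] = [2·0.19 + 3·0.2] / 0.39
 = 0.98 / 0.39
 = 98/39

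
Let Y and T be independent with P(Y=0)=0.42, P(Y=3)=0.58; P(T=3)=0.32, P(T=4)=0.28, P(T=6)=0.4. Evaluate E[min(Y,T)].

E[min(Y,T)] = Σ_y Σ_t min(y,t) · P(Y=y)P(T=t)
 = 0·0.1344 + 0·0.1176 + 0·0.168 + 3·0.1856 + 3·0.1624 + 3·0.232
 = 0 + 0 + 0 + 0.5568 + 0.4872 + 0.696
 = 1.74

1.74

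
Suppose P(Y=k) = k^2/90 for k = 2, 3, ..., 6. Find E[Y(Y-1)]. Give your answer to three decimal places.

20.378

E[Y(Y-1)] = Σ y(y-1)·P(Y=y)
 = 2·2/45 + 6·1/10 + 12·8/45 + 20·5/18 + 30·2/5
 = 4/45 + 3/5 + 32/15 + 50/9 + 12
 = 917/45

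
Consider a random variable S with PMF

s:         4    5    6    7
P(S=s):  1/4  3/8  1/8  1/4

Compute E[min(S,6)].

5.125

E[min(S,6)] = Σ min(s,6)·P(S=s)
 = 4·1/4 + 5·3/8 + 6·1/8 + 6·1/4
 = 1 + 15/8 + 3/4 + 3/2
 = 41/8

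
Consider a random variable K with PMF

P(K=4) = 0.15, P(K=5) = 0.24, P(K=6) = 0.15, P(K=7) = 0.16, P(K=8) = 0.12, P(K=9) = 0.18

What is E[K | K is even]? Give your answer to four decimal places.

5.8571

P(K is even) = 0.15 + 0.15 + 0.12 = 0.42.
E[K | K is even] = [4·0.15 + 6·0.15 + 8·0.12] / 0.42
 = 2.46 / 0.42
 = 41/7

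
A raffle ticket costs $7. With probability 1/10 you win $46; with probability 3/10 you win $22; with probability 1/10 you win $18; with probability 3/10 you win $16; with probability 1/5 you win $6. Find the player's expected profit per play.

12

E[payout] = 46·1/10 + 22·3/10 + 18·1/10 + 16·3/10 + 6·1/5
 = 23/5 + 33/5 + 9/5 + 24/5 + 6/5
 = 19
Net = 19 - 7 = 12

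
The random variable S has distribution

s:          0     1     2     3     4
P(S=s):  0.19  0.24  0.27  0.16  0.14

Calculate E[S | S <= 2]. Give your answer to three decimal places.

1.114

P(S <= 2) = 0.19 + 0.24 + 0.27 = 0.7.
E[S | S <= 2] = [0·0.19 + 1·0.24 + 2·0.27] / 0.7
 = 0.78 / 0.7
 = 39/35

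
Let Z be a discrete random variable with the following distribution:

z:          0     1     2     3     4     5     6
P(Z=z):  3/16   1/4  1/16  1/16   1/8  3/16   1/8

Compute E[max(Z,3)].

3.875

E[max(Z,3)] = Σ max(z,3)·P(Z=z)
 = 3·3/16 + 3·1/4 + 3·1/16 + 3·1/16 + 4·1/8 + 5·3/16 + 6·1/8
 = 9/16 + 3/4 + 3/16 + 3/16 + 1/2 + 15/16 + 3/4
 = 31/8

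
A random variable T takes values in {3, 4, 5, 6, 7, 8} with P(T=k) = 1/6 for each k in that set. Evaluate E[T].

5.5

E[T] = Σ t·P(T=t)
 = 3·1/6 + 4·1/6 + 5·1/6 + 6·1/6 + 7·1/6 + 8·1/6
 = 1/2 + 2/3 + 5/6 + 1 + 7/6 + 4/3
 = 11/2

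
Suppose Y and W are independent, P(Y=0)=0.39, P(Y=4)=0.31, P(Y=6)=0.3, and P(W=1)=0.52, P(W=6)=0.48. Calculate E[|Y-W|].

2.8872

E[|Y-W|] = Σ_y Σ_w |y-w| · P(Y=y)P(W=w)
 = 1·0.2028 + 6·0.1872 + 3·0.1612 + 2·0.1488 + 5·0.156 + 0·0.144
 = 0.2028 + 1.1232 + 0.4836 + 0.2976 + 0.78 + 0
 = 2.8872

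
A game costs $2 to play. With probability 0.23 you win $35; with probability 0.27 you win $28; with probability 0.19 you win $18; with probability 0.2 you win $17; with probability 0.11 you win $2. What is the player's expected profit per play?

E[payout] = 35·0.23 + 28·0.27 + 18·0.19 + 17·0.2 + 2·0.11
 = 8.05 + 7.56 + 3.42 + 3.4 + 0.22
 = 22.65
Net = 22.65 - 2 = 20.65

20.65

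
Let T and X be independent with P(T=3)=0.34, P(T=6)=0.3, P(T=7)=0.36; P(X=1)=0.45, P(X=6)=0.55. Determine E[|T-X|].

2.712

E[|T-X|] = Σ_t Σ_x |t-x| · P(T=t)P(X=x)
 = 2·0.153 + 3·0.187 + 5·0.135 + 0·0.165 + 6·0.162 + 1·0.198
 = 0.306 + 0.561 + 0.675 + 0 + 0.972 + 0.198
 = 2.712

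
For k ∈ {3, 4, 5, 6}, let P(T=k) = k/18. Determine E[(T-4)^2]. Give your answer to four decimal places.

E[(T-4)^2] = Σ (t-4)^2·P(T=t)
 = 1·1/6 + 0·2/9 + 1·5/18 + 4·1/3
 = 1/6 + 0 + 5/18 + 4/3
 = 16/9

1.7778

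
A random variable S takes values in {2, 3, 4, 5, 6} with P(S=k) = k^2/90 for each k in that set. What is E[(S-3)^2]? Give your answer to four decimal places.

E[(S-3)^2] = Σ (s-3)^2·P(S=s)
 = 1·2/45 + 0·1/10 + 1·8/45 + 4·5/18 + 9·2/5
 = 2/45 + 0 + 8/45 + 10/9 + 18/5
 = 74/15

4.9333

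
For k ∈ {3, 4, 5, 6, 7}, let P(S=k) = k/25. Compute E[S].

E[S] = Σ s·P(S=s)
 = 3·3/25 + 4·4/25 + 5·1/5 + 6·6/25 + 7·7/25
 = 9/25 + 16/25 + 1 + 36/25 + 49/25
 = 27/5

5.4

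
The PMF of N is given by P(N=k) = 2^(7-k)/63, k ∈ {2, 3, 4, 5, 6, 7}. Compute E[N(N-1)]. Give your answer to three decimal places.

6.952

E[N(N-1)] = Σ n(n-1)·P(N=n)
 = 2·32/63 + 6·16/63 + 12·8/63 + 20·4/63 + 30·2/63 + 42·1/63
 = 64/63 + 32/21 + 32/21 + 80/63 + 20/21 + 2/3
 = 146/21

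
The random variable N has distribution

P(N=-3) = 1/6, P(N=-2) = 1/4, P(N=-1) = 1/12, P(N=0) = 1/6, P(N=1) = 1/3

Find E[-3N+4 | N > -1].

2

P(N > -1) = 1/6 + 1/3 = 1/2.
E[-3N+4 | N > -1] = [4·1/6 + 1·1/3] / (1/2)
 = 1 / (1/2)
 = 2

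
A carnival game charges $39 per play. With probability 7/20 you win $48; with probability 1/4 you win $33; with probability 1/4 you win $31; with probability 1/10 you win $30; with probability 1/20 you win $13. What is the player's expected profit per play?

E[payout] = 48·7/20 + 33·1/4 + 31·1/4 + 30·1/10 + 13·1/20
 = 84/5 + 33/4 + 31/4 + 3 + 13/20
 = 729/20
Net = 729/20 - 39 = -51/20

-2.55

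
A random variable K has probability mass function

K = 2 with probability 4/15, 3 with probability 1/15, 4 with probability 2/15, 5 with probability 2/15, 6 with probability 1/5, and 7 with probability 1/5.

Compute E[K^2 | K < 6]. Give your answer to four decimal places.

11.8889

P(K < 6) = 4/15 + 1/15 + 2/15 + 2/15 = 3/5.
E[K^2 | K < 6] = [4·4/15 + 9·1/15 + 16·2/15 + 25·2/15] / (3/5)
 = 107/15 / (3/5)
 = 107/9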